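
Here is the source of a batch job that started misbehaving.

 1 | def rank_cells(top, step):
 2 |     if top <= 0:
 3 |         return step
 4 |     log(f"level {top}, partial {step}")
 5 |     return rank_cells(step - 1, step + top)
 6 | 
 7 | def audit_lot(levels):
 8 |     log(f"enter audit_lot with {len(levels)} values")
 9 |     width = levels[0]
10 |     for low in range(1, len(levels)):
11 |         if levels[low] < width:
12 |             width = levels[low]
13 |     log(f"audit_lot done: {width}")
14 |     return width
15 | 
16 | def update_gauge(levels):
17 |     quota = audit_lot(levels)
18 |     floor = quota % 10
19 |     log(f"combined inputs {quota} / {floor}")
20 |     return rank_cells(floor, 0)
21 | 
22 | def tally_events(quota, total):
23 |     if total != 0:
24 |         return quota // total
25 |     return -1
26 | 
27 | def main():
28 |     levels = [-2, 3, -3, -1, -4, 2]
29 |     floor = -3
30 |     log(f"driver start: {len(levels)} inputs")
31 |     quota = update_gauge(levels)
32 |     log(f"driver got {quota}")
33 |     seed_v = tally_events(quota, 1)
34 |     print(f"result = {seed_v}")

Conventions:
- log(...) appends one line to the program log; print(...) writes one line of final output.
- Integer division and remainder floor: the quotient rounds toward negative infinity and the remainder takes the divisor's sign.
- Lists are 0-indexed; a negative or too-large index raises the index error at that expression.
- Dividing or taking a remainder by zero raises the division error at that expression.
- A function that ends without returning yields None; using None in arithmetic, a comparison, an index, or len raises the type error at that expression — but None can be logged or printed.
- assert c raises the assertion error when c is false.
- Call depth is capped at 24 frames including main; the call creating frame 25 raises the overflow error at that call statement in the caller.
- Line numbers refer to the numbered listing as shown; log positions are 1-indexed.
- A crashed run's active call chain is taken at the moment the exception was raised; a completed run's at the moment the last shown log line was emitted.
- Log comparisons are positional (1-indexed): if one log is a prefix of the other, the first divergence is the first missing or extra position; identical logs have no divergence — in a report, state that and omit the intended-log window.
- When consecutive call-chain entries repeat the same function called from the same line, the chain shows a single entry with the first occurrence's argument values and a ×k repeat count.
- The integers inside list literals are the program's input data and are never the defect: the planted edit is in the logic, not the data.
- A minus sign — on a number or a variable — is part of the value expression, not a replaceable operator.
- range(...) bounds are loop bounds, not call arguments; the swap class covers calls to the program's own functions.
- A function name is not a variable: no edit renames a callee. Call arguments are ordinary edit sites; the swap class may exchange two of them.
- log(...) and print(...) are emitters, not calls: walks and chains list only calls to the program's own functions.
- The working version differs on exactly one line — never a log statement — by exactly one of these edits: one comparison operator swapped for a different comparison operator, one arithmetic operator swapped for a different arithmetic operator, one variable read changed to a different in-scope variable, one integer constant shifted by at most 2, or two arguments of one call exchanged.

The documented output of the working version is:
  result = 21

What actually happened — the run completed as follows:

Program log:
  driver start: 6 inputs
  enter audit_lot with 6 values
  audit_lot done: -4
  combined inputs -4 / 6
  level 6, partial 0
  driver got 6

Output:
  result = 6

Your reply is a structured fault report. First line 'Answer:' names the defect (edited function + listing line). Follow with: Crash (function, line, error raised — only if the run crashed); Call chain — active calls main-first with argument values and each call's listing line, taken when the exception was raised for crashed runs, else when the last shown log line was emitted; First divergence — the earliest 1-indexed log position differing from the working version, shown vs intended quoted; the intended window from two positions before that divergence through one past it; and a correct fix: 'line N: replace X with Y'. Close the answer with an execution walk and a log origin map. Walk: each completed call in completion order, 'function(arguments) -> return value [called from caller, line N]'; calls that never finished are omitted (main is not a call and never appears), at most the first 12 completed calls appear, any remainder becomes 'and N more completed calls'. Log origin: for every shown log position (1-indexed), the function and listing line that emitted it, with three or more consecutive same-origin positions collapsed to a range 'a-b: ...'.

Answer: the defect is in rank_cells at line 5.
Key fact: At log position 6 the runs split — shown 'driver got 6', but the working version logs 'level 5, partial 6'.
Call chain: main.
First divergence: position 6 — shown 'driver got 6', intended 'level 5, partial 6'.
Intended log window:
  4: combined inputs -4 / 6
  5: level 6, partial 0
  6: level 5, partial 6
  7: level 4, partial 11
Execution walk:
  audit_lot([-2, 3, -3, -1, -4, 2]) -> -4  [called from update_gauge, line 17]
  rank_cells(-1, 6) -> 6  [called from rank_cells, line 5]
  rank_cells(6, 0) -> 6  [called from update_gauge, line 20]
  update_gauge([-2, 3, -3, -1, -4, 2]) -> 6  [called from main, line 31]
  tally_events(6, 1) -> 6  [called from main, line 33]
Log line origins:
  1: logged in main at line 30
  2: logged in audit_lot at line 8
  3: logged in audit_lot at line 13
  4: logged in update_gauge at line 19
  5: logged in rank_cells at line 4
  6: logged in main at line 32
A correct fix: line 5: replace `step - 1` with `top - 1`.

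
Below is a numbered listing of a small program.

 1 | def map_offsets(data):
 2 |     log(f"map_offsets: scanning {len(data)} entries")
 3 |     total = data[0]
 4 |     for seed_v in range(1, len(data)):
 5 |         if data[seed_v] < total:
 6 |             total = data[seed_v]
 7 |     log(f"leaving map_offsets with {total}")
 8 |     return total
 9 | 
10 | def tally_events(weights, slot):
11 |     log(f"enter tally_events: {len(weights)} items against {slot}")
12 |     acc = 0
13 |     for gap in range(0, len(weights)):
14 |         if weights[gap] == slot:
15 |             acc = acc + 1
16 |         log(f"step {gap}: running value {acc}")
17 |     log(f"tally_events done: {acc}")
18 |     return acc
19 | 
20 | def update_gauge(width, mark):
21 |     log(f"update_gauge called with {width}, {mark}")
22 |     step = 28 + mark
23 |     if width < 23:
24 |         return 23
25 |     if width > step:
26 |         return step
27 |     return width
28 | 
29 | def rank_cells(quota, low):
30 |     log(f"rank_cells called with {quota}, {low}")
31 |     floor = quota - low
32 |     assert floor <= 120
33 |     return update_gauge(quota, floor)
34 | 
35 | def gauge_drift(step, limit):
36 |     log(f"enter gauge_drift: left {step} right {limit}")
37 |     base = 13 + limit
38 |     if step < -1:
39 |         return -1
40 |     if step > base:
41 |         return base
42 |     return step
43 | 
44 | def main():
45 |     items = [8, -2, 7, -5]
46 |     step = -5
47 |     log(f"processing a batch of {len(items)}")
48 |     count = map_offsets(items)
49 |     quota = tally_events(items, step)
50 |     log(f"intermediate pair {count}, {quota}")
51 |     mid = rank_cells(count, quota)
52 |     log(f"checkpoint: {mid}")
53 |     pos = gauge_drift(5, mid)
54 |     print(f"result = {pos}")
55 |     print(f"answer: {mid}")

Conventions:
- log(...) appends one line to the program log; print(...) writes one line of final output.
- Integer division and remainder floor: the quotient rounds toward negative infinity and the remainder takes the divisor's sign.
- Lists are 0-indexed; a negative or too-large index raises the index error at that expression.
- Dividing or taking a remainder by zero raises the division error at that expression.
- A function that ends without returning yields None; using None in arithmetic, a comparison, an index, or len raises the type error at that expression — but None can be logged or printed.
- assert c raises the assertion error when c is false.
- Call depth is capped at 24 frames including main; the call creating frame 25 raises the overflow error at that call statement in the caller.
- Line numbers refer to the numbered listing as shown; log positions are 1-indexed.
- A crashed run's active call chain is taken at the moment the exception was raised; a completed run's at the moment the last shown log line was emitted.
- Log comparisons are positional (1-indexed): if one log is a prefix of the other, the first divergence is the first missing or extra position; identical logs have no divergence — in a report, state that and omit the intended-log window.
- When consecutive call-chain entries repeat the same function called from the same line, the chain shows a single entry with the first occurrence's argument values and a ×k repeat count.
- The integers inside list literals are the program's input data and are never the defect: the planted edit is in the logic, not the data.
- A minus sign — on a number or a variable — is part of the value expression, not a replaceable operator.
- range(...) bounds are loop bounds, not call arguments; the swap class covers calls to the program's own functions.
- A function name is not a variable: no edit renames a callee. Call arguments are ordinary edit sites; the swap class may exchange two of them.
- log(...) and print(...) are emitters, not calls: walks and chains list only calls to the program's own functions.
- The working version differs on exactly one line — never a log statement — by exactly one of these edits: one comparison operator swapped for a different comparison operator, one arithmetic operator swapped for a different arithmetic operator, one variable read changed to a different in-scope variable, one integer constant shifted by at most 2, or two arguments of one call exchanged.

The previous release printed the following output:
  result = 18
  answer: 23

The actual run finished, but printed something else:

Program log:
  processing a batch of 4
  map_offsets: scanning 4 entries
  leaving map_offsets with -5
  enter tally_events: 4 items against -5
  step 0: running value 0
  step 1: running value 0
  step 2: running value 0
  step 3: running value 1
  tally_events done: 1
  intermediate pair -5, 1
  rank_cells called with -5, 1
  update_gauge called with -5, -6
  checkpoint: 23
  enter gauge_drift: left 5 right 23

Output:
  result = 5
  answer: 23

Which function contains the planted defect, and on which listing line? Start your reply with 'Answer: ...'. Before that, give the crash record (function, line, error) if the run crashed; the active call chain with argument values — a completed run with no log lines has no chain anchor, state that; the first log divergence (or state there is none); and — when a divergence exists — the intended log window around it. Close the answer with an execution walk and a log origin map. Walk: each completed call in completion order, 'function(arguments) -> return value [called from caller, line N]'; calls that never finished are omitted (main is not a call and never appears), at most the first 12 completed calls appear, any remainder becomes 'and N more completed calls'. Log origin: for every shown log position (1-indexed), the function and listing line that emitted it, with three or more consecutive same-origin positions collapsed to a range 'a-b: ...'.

Answer: the defect is in main at line 53.
Key observation: The earliest visible damage is log position 14 — 'enter gauge_drift: left 5 right 23' rather than the intended 'enter gauge_drift: left 23 right 5'.
Call chain: main -> gauge_drift(5, 23) (called at line 53).
First divergence: at position 14 the run shows 'enter gauge_drift: left 5 right 23' where the working version logs 'enter gauge_drift: left 23 right 5'.
Intended log window:
  12: update_gauge called with -5, -6
  13: checkpoint: 23
  14: enter gauge_drift: left 23 right 5
Execution walk:
  map_offsets([8, -2, 7, -5]) -> -5  [called from main, line 48]
  tally_events([8, -2, 7, -5], -5) -> 1  [called from main, line 49]
  update_gauge(-5, -6) -> 23  [called from rank_cells, line 33]
  rank_cells(-5, 1) -> 23  [called from main, line 51]
  gauge_drift(5, 23) -> 5  [called from main, line 53]
Log origin:
  1: emitted by main (line 47)
  2: emitted by map_offsets (line 2)
  3: emitted by map_offsets (line 7)
  4: emitted by tally_events (line 11)
  5-8: emitted by tally_events (line 16)
  9: emitted by tally_events (line 17)
  10: emitted by main (line 50)
  11: emitted by rank_cells (line 30)
  12: emitted by update_gauge (line 21)
  13: emitted by main (line 52)
  14: emitted by gauge_drift (line 36)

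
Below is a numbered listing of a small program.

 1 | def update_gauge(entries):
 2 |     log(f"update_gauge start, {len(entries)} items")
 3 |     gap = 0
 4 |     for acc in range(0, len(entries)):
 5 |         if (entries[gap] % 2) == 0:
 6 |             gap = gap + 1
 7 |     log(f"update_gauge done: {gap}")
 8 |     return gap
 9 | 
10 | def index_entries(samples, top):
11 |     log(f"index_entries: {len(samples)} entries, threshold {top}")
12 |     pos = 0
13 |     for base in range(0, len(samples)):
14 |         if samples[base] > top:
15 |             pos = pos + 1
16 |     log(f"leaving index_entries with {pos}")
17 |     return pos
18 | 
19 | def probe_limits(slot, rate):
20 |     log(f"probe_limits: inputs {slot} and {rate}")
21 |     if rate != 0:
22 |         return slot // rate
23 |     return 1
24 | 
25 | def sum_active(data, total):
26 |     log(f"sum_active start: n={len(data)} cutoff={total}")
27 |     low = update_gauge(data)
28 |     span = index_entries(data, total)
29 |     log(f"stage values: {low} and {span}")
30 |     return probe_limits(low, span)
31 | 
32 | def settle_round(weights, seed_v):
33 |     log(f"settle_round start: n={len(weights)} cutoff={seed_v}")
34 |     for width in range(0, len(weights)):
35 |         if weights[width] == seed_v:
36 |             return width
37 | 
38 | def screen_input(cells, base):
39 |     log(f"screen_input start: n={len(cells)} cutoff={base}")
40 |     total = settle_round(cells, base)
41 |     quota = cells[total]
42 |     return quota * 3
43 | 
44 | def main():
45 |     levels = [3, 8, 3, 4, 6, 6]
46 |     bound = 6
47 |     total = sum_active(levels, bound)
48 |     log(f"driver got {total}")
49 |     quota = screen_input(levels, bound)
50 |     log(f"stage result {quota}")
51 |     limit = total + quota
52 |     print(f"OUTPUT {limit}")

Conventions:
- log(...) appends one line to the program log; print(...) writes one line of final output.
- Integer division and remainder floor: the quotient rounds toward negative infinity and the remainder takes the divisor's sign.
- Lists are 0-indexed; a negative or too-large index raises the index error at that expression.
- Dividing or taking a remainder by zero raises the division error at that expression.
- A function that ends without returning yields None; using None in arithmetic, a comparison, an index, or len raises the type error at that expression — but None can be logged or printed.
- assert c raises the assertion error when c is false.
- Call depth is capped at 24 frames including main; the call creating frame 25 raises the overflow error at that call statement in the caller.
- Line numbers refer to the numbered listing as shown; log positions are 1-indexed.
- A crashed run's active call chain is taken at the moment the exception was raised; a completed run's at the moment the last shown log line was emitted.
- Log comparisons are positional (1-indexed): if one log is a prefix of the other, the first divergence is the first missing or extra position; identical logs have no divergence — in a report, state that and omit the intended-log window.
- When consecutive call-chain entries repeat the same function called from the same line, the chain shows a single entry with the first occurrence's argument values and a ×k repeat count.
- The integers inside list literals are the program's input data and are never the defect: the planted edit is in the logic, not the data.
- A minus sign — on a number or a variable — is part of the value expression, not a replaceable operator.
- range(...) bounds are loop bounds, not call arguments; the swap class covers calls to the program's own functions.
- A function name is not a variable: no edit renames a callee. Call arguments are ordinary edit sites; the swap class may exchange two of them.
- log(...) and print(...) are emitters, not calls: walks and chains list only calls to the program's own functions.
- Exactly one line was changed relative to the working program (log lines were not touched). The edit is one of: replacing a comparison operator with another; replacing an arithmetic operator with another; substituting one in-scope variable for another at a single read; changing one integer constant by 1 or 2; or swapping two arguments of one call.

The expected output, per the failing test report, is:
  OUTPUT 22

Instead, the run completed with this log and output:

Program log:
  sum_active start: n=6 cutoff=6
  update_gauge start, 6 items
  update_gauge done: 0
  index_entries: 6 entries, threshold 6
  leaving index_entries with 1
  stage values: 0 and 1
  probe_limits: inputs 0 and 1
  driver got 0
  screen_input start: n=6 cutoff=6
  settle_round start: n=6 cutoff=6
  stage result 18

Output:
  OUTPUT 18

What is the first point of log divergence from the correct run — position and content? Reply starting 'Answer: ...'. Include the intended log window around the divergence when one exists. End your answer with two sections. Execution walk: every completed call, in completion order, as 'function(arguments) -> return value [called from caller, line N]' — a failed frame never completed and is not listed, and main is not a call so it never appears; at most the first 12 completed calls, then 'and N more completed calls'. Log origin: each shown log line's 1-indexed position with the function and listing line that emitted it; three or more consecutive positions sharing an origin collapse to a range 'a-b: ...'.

Answer: position 3 — shown 'update_gauge done: 0', intended 'update_gauge done: 4'.
Intended log window:
  1: sum_active start: n=6 cutoff=6
  2: update_gauge start, 6 items
  3: update_gauge done: 4
  4: index_entries: 6 entries, threshold 6
Execution walk:
  update_gauge([3, 8, 3, 4, 6, 6]) -> 0  [called from sum_active, line 27]
  index_entries([3, 8, 3, 4, 6, 6], 6) -> 1  [called from sum_active, line 28]
  probe_limits(0, 1) -> 0  [called from sum_active, line 30]
  sum_active([3, 8, 3, 4, 6, 6], 6) -> 0  [called from main, line 47]
  settle_round([3, 8, 3, 4, 6, 6], 6) -> 4  [called from screen_input, line 40]
  screen_input([3, 8, 3, 4, 6, 6], 6) -> 18  [called from main, line 49]
Origin of each log line:
  1: emitted by sum_active (line 26)
  2: emitted by update_gauge (line 2)
  3: emitted by update_gauge (line 7)
  4: emitted by index_entries (line 11)
  5: emitted by index_entries (line 16)
  6: emitted by sum_active (line 29)
  7: emitted by probe_limits (line 20)
  8: emitted by main (line 48)
  9: emitted by screen_input (line 39)
  10: emitted by settle_round (line 33)
  11: emitted by main (line 50)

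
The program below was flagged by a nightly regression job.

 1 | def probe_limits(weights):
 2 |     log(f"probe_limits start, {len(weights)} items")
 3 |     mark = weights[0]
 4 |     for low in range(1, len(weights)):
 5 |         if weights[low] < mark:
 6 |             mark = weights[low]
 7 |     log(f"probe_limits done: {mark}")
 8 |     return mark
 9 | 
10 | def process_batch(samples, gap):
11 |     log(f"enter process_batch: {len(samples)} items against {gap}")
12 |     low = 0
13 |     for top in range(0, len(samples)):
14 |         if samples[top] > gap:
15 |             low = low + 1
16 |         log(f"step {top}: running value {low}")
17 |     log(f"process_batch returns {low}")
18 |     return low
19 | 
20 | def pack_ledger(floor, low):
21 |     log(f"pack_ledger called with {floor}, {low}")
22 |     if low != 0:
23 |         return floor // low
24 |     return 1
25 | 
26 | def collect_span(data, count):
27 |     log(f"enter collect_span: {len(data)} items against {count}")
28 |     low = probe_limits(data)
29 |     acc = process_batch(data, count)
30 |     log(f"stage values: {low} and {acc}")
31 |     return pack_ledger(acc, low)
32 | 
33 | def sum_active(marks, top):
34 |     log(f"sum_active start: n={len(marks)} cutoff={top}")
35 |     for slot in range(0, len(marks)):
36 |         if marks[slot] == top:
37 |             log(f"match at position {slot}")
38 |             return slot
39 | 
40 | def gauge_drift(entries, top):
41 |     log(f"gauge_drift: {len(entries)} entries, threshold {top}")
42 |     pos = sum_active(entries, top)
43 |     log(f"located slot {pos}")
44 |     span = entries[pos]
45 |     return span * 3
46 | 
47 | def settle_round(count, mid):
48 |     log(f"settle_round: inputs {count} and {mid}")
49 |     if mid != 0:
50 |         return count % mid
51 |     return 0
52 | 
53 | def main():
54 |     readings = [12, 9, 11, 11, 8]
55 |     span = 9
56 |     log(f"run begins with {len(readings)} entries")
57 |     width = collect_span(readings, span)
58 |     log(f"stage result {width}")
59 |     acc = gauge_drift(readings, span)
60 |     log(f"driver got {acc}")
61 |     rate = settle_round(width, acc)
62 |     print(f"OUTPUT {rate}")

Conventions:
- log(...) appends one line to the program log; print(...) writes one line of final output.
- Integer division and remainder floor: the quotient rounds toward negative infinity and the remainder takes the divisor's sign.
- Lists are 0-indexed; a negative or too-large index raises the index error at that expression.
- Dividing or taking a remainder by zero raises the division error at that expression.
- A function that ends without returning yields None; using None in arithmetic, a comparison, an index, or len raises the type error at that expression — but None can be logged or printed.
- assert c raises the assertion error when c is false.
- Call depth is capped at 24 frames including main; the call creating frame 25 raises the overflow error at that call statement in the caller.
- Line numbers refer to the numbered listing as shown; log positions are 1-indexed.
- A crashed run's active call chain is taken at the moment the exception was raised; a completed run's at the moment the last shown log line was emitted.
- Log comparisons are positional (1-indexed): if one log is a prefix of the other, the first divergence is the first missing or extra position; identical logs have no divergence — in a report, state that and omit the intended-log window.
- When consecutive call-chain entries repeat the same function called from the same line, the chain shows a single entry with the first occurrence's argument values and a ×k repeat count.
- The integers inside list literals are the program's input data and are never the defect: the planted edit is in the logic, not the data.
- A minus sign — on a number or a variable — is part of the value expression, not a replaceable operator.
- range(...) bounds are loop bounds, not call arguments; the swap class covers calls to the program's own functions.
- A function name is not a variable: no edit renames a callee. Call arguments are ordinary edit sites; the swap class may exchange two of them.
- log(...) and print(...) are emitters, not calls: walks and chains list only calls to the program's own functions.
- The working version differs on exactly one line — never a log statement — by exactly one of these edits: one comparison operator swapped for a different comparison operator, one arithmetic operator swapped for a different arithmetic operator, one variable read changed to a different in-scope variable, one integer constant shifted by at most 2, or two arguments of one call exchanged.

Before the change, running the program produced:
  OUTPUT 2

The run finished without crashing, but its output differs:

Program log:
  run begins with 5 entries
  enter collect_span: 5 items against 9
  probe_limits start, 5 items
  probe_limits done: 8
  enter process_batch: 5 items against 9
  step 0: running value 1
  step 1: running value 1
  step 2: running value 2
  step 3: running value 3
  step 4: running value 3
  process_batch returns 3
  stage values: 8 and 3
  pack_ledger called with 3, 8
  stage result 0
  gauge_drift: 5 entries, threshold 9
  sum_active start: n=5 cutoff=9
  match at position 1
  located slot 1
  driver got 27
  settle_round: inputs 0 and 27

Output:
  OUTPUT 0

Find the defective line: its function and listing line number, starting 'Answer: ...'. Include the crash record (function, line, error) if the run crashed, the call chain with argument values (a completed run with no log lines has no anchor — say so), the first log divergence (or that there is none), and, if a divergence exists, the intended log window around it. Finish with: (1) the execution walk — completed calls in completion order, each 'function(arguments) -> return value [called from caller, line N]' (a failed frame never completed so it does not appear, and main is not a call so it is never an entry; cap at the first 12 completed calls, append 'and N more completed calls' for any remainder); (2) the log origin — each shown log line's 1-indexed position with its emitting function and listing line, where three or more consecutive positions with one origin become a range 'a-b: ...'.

Answer: the defect is in collect_span at line 31.
The tell: The log first diverges at position 13: the faulty run prints 'pack_ledger called with 3, 8' where the working version prints 'pack_ledger called with 8, 3'.
Call chain: main -> settle_round(0, 27) (called at line 61).
First divergence: at position 13 the run shows 'pack_ledger called with 3, 8' where the working version logs 'pack_ledger called with 8, 3'.
Intended log window:
  11: process_batch returns 3
  12: stage values: 8 and 3
  13: pack_ledger called with 8, 3
  14: stage result 2
Execution walk:
  probe_limits([12, 9, 11, 11, 8]) -> 8  [called from collect_span, line 28]
  process_batch([12, 9, 11, 11, 8], 9) -> 3  [called from collect_span, line 29]
  pack_ledger(3, 8) -> 0  [called from collect_span, line 31]
  collect_span([12, 9, 11, 11, 8], 9) -> 0  [called from main, line 57]
  sum_active([12, 9, 11, 11, 8], 9) -> 1  [called from gauge_drift, line 42]
  gauge_drift([12, 9, 11, 11, 8], 9) -> 27  [called from main, line 59]
  settle_round(0, 27) -> 0  [called from main, line 61]
Log line origins:
  1: from main, line 56
  2: from collect_span, line 27
  3: from probe_limits, line 2
  4: from probe_limits, line 7
  5: from process_batch, line 11
  6-10: from process_batch, line 16
  11: from process_batch, line 17
  12: from collect_span, line 30
  13: from pack_ledger, line 21
  14: from main, line 58
  15: from gauge_drift, line 41
  16: from sum_active, line 34
  17: from sum_active, line 37
  18: from gauge_drift, line 43
  19: from main, line 60
  20: from settle_round, line 48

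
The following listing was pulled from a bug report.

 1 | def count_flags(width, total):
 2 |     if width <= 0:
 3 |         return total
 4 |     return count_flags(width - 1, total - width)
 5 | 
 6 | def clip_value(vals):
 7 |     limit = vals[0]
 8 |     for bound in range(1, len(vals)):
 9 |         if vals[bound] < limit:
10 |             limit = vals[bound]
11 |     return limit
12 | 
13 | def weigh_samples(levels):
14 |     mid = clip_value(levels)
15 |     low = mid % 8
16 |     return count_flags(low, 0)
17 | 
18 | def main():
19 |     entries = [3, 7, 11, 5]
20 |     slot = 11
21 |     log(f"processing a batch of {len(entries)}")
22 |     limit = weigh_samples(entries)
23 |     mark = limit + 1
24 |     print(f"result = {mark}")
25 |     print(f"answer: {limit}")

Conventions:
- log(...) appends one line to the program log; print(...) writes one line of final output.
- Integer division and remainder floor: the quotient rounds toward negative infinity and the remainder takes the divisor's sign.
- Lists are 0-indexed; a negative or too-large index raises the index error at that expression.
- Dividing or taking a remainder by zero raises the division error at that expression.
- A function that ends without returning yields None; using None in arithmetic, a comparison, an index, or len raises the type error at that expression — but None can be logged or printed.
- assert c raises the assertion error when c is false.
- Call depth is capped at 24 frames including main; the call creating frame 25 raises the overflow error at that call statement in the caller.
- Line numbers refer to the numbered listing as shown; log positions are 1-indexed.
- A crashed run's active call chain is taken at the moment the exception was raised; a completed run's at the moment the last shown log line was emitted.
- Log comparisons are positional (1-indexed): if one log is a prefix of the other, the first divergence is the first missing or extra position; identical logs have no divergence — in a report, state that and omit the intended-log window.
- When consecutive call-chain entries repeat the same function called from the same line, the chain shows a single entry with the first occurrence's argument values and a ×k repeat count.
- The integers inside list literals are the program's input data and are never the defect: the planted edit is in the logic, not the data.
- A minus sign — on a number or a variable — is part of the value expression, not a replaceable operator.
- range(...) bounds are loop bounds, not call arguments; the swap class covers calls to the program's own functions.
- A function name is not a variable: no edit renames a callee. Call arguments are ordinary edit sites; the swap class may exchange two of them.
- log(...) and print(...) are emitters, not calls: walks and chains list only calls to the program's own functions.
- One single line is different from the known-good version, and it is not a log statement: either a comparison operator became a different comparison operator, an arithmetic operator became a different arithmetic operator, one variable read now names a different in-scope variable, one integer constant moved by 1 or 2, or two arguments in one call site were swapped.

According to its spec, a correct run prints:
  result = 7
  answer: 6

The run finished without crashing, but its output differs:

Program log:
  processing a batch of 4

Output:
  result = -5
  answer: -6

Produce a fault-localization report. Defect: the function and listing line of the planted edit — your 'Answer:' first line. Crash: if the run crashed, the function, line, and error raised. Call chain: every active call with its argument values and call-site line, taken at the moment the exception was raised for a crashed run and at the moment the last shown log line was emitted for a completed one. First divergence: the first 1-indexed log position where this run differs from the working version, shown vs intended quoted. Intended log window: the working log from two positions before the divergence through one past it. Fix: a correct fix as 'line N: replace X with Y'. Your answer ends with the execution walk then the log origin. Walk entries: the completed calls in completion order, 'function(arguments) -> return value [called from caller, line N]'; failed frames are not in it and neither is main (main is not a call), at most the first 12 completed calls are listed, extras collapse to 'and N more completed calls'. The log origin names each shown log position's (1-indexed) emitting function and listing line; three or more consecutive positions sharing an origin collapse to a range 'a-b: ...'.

Answer: the defect is in count_flags at line 4.
The tell: No log line changed; the fault shows up purely in the output.
Call chain: main.
First divergence: none (the log streams are identical).
Execution walk:
  clip_value([3, 7, 11, 5]) -> 3  [called from weigh_samples, line 14]
  count_flags(0, -6) -> -6  [called from count_flags, line 4]
  count_flags(1, -5) -> -6  [called from count_flags, line 4]
  count_flags(2, -3) -> -6  [called from count_flags, line 4]
  count_flags(3, 0) -> -6  [called from weigh_samples, line 16]
  weigh_samples([3, 7, 11, 5]) -> -6  [called from main, line 22]
Log origin:
  1: logged in main at line 21
A correct fix: line 4: replace `total - width` with `total + width`.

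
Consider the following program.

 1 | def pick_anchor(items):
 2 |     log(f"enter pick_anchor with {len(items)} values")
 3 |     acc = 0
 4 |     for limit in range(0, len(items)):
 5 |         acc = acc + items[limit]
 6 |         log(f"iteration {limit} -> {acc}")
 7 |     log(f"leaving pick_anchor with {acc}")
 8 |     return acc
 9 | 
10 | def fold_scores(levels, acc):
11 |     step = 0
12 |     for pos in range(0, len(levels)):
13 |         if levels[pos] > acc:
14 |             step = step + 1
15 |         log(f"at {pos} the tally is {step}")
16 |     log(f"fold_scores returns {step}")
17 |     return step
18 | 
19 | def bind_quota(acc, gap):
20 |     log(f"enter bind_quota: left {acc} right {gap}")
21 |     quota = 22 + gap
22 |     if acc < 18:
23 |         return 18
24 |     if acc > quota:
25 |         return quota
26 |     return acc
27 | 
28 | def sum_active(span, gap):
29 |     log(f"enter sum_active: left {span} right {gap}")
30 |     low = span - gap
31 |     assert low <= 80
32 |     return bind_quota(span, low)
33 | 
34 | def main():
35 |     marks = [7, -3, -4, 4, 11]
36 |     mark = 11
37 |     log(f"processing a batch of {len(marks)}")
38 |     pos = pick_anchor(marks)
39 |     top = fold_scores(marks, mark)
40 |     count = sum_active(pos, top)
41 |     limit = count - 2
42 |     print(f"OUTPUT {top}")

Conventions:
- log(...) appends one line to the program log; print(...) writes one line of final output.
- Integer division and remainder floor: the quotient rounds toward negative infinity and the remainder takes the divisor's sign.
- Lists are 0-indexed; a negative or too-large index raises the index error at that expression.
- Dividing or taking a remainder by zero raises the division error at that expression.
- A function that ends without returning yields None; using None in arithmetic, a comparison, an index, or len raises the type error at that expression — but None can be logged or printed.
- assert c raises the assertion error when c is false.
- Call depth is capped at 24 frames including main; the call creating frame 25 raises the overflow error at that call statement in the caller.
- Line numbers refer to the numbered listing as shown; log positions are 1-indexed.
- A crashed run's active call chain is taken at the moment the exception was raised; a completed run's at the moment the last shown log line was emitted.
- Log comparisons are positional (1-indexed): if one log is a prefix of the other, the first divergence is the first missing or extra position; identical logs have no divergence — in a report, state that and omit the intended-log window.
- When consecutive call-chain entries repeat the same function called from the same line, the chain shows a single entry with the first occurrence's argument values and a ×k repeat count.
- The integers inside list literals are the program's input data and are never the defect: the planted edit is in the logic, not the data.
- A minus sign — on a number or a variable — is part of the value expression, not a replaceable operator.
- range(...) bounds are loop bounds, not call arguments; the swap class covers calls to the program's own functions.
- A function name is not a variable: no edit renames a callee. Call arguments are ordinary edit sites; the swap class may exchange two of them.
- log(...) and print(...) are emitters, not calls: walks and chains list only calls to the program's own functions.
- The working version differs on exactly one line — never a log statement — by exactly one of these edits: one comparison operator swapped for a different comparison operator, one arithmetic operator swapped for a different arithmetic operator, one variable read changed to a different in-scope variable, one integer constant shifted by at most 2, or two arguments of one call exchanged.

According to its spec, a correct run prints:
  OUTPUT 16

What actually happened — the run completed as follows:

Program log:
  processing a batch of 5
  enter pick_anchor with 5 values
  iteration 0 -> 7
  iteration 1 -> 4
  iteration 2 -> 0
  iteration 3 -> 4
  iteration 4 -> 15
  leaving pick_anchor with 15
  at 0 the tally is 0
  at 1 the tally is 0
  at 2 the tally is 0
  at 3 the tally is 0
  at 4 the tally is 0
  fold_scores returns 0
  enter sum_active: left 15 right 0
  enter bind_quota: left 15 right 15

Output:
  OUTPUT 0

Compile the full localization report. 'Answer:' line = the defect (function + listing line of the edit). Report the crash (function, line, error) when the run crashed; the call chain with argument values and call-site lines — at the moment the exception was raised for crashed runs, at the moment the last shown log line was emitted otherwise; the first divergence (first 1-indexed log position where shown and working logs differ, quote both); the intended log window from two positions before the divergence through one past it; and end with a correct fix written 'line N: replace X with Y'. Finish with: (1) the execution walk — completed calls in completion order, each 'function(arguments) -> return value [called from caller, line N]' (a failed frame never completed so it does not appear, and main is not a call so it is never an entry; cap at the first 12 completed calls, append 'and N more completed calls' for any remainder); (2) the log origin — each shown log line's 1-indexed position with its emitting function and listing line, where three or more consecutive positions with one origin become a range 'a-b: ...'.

Answer: the defect is in main at line 42.
The tell: Every logged value matches the working version; the printed result is what differs.
Call chain: main -> sum_active(15, 0) (called at line 40) -> bind_quota(15, 15) (called at line 32).
First divergence: none (the log streams are identical).
Execution walk:
  pick_anchor([7, -3, -4, 4, 11]) -> 15  [called from main, line 38]
  fold_scores([7, -3, -4, 4, 11], 11) -> 0  [called from main, line 39]
  bind_quota(15, 15) -> 18  [called from sum_active, line 32]
  sum_active(15, 0) -> 18  [called from main, line 40]
Log origin:
  1: logged in main at line 37
  2: logged in pick_anchor at line 2
  3-7: logged in pick_anchor at line 6
  8: logged in pick_anchor at line 7
  9-13: logged in fold_scores at line 15
  14: logged in fold_scores at line 16
  15: logged in sum_active at line 29
  16: logged in bind_quota at line 20
A correct fix: line 42: replace `top` with `limit`.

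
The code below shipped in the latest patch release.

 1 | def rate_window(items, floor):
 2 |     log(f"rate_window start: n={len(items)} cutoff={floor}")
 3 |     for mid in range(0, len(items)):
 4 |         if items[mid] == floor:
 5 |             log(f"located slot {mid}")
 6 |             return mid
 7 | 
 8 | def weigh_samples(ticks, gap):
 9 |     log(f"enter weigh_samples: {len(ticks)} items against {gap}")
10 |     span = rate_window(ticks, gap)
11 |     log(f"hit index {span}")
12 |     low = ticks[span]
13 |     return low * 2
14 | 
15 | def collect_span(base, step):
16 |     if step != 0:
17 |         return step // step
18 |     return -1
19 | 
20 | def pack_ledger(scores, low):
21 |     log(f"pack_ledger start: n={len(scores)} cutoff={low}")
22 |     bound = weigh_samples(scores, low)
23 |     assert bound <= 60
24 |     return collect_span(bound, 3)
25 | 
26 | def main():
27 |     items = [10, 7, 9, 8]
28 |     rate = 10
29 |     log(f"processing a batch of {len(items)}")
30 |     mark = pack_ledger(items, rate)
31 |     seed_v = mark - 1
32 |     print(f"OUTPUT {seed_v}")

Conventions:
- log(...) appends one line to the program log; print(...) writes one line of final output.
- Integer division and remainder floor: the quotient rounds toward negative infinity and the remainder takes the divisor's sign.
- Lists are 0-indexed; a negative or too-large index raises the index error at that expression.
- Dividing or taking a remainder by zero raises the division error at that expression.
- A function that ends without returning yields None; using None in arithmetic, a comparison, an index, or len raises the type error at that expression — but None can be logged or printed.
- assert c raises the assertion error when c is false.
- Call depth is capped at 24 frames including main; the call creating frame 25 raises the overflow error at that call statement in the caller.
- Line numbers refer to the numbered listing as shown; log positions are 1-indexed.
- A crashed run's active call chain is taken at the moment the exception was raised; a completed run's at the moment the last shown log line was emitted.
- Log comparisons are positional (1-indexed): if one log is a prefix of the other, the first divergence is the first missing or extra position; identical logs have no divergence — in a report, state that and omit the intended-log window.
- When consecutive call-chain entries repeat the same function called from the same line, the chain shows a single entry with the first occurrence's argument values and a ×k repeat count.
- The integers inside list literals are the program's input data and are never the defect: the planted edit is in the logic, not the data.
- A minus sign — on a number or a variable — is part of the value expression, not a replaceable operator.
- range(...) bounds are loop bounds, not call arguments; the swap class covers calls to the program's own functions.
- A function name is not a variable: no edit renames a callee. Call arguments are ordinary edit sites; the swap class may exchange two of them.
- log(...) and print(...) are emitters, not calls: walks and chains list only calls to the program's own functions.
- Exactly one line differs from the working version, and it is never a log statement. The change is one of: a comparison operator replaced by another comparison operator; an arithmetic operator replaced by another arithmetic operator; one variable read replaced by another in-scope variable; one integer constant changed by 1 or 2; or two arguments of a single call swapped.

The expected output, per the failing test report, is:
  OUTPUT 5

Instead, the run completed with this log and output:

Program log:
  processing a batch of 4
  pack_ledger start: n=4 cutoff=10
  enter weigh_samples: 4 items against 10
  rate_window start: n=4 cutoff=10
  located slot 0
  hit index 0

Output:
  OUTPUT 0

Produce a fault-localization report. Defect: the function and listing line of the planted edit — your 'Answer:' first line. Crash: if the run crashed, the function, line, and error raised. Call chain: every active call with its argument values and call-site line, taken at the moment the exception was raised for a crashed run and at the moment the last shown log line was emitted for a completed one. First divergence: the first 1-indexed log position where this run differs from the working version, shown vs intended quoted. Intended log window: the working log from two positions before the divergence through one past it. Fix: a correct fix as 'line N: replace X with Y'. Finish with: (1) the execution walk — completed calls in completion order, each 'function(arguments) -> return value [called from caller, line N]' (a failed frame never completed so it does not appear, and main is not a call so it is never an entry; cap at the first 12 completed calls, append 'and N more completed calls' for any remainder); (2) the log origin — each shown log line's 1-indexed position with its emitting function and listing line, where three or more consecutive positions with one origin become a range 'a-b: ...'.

Answer: the defect is in collect_span at line 17.
The tell: Every logged value matches the working version; the printed result is what differs.
Call chain: main -> pack_ledger([10, 7, 9, 8], 10) (called at line 30) -> weigh_samples([10, 7, 9, 8], 10) (called at line 22).
First divergence: none — the logs agree in full.
Execution walk:
  rate_window([10, 7, 9, 8], 10) -> 0  [called from weigh_samples, line 10]
  weigh_samples([10, 7, 9, 8], 10) -> 20  [called from pack_ledger, line 22]
  collect_span(20, 3) -> 1  [called from pack_ledger, line 24]
  pack_ledger([10, 7, 9, 8], 10) -> 1  [called from main, line 30]
Log origin:
  1 — main, line 29
  2 — pack_ledger, line 21
  3 — weigh_samples, line 9
  4 — rate_window, line 2
  5 — rate_window, line 5
  6 — weigh_samples, line 11
A correct fix: line 17: replace `step // step` with `base // step`.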